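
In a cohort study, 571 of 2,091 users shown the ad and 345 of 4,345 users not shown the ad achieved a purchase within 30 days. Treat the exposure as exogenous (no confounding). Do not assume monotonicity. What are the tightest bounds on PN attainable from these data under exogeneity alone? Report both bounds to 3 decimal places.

p₁ = P(outcome | exposed) = 571/2091 = 0.27308
p₀ = P(outcome | unexposed) = 345/4345 = 0.079402
Under exogeneity alone the bounds on PN are max{0,(p₁−p₀)/p₁} ≤ PN ≤ min{1,(1−p₀)/p₁}.
  lower = (p₁ − p₀)/p₁ = 0.19367 / 0.27308 ≈ 0.7092
  upper = min{1, (1 − p₀)/p₁} = 0.9206 / 0.27308 ≈ 3.3712 → capped at 1

0.709 ≤ PN ≤ 1.000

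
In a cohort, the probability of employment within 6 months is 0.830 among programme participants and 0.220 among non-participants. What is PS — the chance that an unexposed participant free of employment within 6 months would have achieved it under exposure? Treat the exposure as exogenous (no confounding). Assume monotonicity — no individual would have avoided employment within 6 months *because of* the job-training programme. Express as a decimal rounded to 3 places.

PS ≈ 0.782

Let p₁ = 0.83, p₀ = 0.22.
Under exogeneity and monotonicity, PS = (p₁ − p₀) / (1 − p₀).
PS = (0.83 − 0.22) / (1 − 0.22) = 0.61 / 0.78 ≈ 0.7821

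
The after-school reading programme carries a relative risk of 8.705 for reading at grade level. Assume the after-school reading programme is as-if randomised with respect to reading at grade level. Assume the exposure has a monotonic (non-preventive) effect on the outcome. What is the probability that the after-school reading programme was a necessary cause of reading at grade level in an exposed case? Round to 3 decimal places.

Under exogeneity and monotonicity, PN = (RR − 1) / RR = 1 − 1/RR.
PN = (8.705 − 1) / 8.705 = 7.705 / 8.705 ≈ 0.8851

PN ≈ 0.885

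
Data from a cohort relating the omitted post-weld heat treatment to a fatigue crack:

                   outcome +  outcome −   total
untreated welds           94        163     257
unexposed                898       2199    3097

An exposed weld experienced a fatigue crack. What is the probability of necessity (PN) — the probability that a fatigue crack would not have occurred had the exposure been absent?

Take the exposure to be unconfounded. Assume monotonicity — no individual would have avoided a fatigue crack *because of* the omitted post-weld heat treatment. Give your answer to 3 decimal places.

PN ≈ 0.207

p₁ = P(outcome | exposed) = 94/257 = 0.36576
p₀ = P(outcome | unexposed) = 898/3097 = 0.28996
Under exogeneity and monotonicity, PN = (p₁ − p₀)/p₁.
PN = (0.36576 − 0.28996) / 0.36576 ≈ 0.2072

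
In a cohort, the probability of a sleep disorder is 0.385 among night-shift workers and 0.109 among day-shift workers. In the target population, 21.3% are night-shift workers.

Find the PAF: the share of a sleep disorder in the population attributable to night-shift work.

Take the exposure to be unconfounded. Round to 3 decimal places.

PAF ≈ 0.350

Let p₁ = 0.385, p₀ = 0.109.
Overall risk P(Y=1) = π·p₁ + (1−π)·p₀ = 0.213×0.385 + 0.787×0.109 = 0.16779.
Under exogeneity, PAF = [P(Y=1) − p₀] / P(Y=1).
PAF = (0.16779 − 0.109) / 0.16779 ≈ 0.3504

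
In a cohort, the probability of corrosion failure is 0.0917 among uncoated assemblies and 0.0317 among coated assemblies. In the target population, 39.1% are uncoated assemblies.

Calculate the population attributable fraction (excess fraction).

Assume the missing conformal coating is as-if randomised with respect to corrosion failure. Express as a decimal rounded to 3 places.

PAF ≈ 0.425

Let p₁ = 0.0917, p₀ = 0.0317.
Overall risk P(Y=1) = π·p₁ + (1−π)·p₀ = 0.391×0.0917 + 0.609×0.0317 = 0.05516.
Under exogeneity, PAF = [P(Y=1) − p₀] / P(Y=1).
PAF = (0.05516 − 0.0317) / 0.05516 ≈ 0.4253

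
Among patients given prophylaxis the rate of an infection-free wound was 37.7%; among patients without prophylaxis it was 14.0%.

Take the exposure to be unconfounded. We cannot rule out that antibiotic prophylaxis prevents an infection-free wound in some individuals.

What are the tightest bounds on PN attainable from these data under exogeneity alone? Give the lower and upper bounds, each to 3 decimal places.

p₁ = 0.377, p₀ = 0.14.
Under exogeneity alone the bounds on PN are max{0,(p₁−p₀)/p₁} ≤ PN ≤ min{1,(1−p₀)/p₁}.
  lower = (p₁ − p₀)/p₁ = 0.237 / 0.377 ≈ 0.6286
  upper = min{1, (1 − p₀)/p₁} = 0.86 / 0.377 ≈ 2.2812 → capped at 1

0.629 ≤ PN ≤ 1.000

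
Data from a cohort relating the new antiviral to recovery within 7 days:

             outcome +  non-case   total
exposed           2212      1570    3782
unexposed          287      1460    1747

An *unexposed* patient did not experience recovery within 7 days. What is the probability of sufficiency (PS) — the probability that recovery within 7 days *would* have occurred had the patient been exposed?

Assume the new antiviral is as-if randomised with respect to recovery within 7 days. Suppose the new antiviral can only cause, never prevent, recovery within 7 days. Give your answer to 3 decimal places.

p₁ = P(outcome | exposed) = 2212/3782 = 0.58488
p₀ = P(outcome | unexposed) = 287/1747 = 0.16428
Under exogeneity and monotonicity, PS = (p₁ − p₀) / (1 − p₀).
PS = (0.58488 − 0.16428) / (1 − 0.16428) = 0.42059 / 0.83572 ≈ 0.5033

PS ≈ 0.503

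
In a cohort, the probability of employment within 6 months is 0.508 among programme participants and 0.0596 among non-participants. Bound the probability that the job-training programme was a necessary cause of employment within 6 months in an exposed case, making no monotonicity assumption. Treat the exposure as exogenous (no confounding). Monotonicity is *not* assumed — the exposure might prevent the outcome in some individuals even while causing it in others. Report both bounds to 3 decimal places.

Let p₁ = 0.508, p₀ = 0.0596.
Under exogeneity alone the bounds on PN are max{0,(p₁−p₀)/p₁} ≤ PN ≤ min{1,(1−p₀)/p₁}.
  lower = (p₁ − p₀)/p₁ = 0.4484 / 0.508 ≈ 0.8827
  upper = min{1, (1 − p₀)/p₁} = 0.9404 / 0.508 ≈ 1.8512 → capped at 1

0.883 ≤ PN ≤ 1.000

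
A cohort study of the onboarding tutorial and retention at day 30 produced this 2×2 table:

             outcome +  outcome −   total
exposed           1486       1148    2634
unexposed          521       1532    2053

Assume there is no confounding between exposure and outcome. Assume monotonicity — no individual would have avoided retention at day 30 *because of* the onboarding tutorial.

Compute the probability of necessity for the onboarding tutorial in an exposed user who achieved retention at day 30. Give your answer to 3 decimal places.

p₁ = P(outcome | exposed) = 1486/2634 = 0.56416
p₀ = P(outcome | unexposed) = 521/2053 = 0.25377
Under exogeneity and monotonicity, PN = (p₁ − p₀) / p₁.
PN = (0.56416 − 0.25377) / 0.56416 = 0.31039 / 0.56416 ≈ 0.5502

PN ≈ 0.550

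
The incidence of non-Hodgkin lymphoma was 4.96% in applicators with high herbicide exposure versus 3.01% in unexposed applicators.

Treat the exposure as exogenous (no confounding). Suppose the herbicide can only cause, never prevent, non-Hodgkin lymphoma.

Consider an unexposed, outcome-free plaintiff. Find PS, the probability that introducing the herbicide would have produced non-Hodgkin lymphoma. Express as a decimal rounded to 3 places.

PS ≈ 0.020

p₁ = 0.0496, p₀ = 0.0301.
Under exogeneity and monotonicity, PS = (p₁ − p₀) / (1 − p₀).
PS = (0.0496 − 0.0301) / (1 − 0.0301) = 0.0195 / 0.9699 ≈ 0.0201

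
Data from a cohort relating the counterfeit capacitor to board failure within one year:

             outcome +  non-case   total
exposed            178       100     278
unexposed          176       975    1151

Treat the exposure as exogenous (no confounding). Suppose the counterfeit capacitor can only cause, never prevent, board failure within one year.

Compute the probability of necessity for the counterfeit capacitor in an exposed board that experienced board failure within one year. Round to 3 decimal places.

p₁ = P(outcome | exposed) = 178/278 = 0.64029
p₀ = P(outcome | unexposed) = 176/1151 = 0.15291
Under exogeneity and monotonicity, PN = (p₁ − p₀)/p₁.
PN = (0.64029 − 0.15291) / 0.64029 ≈ 0.7612

PN ≈ 0.761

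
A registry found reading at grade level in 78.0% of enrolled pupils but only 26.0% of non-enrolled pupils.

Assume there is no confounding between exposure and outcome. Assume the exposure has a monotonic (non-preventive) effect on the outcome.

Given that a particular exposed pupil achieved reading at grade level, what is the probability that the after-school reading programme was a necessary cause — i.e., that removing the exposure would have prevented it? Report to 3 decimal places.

p₁ = 0.78, p₀ = 0.26.
Under exogeneity and monotonicity, PN = (p₁ − p₀) / p₁.
PN = (0.78 − 0.26) / 0.78 = 0.52 / 0.78 ≈ 0.6667

PN ≈ 0.667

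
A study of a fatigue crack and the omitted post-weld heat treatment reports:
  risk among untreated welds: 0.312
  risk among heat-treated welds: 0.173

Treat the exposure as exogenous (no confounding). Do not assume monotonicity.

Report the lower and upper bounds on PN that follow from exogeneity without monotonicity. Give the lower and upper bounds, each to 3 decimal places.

Let p₁ = 0.312, p₀ = 0.173.
Under exogeneity alone the bounds on PN are max{0,(p₁−p₀)/p₁} ≤ PN ≤ min{1,(1−p₀)/p₁}.
  lower = (p₁ − p₀)/p₁ = 0.139 / 0.312 ≈ 0.4455
  upper = min{1, (1 − p₀)/p₁} = 0.827 / 0.312 ≈ 2.6506 → capped at 1

0.446 ≤ PN ≤ 1.000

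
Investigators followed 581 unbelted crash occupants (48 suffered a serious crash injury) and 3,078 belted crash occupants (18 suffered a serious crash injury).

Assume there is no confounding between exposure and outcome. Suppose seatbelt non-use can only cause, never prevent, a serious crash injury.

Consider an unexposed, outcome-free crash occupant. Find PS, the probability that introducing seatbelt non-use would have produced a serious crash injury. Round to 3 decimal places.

PS ≈ 0.077

p₁ = P(outcome | exposed) = 48/581 = 0.082616
p₀ = P(outcome | unexposed) = 18/3078 = 0.005848
Under exogeneity and monotonicity, PS = (p₁ − p₀) / (1 − p₀).
PS = (0.082616 − 0.005848) / (1 − 0.005848) = 0.076768 / 0.99415 ≈ 0.0772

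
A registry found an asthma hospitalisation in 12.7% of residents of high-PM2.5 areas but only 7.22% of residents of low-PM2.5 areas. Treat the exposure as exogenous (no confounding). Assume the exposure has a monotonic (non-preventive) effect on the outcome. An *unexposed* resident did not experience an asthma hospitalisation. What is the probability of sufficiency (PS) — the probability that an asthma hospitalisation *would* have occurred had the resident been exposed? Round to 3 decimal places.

p₁ = 0.127, p₀ = 0.0722.
Under exogeneity and monotonicity, PS = (p₁ − p₀) / (1 − p₀).
PS = (0.127 − 0.0722) / (1 − 0.0722) = 0.0548 / 0.9278 ≈ 0.0591

PS ≈ 0.059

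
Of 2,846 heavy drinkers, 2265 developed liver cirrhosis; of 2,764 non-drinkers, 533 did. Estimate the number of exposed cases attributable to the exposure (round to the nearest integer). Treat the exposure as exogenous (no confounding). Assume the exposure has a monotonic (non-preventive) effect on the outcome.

about 1716 cases

p₁ = P(outcome | exposed) = 2265/2846 = 0.79585
p₀ = P(outcome | unexposed) = 533/2764 = 0.19284
PN = (p₁ − p₀)/p₁ = (0.79585 − 0.19284) / 0.79585 ≈ 0.75770.
Attributable cases ≈ PN × (exposed cases) = 0.75770 × 2265 ≈ 1716.19.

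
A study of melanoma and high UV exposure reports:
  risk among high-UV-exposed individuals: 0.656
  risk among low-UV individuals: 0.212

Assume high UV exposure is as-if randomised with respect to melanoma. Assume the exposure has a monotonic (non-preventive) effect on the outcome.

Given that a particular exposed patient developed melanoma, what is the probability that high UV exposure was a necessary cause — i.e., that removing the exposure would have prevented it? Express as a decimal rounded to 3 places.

PN ≈ 0.677

Let p₁ = 0.656, p₀ = 0.212.
Under exogeneity and monotonicity, PN = (p₁ − p₀) / p₁.
PN = (0.656 − 0.212) / 0.656 = 0.444 / 0.656 ≈ 0.6768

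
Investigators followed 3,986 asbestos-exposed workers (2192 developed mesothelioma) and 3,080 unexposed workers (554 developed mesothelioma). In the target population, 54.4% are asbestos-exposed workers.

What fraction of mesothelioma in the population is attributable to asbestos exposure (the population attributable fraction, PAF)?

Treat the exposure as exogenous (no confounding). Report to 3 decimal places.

PAF ≈ 0.528

p₁ = P(outcome | exposed) = 2192/3986 = 0.54992
p₀ = P(outcome | unexposed) = 554/3080 = 0.17987
Overall risk P(Y=1) = π·p₁ + (1−π)·p₀ = 0.544×0.54992 + 0.456×0.17987 = 0.38118.
Under exogeneity, PAF = [P(Y=1) − p₀] / P(Y=1).
PAF = (0.38118 − 0.17987) / 0.38118 ≈ 0.5281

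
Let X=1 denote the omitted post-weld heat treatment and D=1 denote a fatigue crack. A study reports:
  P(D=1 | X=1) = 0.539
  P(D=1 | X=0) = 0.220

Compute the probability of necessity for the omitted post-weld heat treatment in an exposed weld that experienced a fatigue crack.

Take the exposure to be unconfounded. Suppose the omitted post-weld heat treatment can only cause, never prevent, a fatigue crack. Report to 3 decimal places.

PN ≈ 0.592

Let p₁ = 0.539, p₀ = 0.22.
Under exogeneity and monotonicity, PN = (p₁ − p₀) / p₁.
PN = (0.539 − 0.22) / 0.539 = 0.319 / 0.539 ≈ 0.5918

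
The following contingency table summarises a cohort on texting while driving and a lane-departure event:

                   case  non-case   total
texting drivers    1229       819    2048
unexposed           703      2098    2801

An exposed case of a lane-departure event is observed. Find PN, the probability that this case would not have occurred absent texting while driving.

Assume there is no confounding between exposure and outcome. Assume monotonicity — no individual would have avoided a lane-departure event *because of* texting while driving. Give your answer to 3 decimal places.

p₁ = P(outcome | exposed) = 1229/2048 = 0.6001
p₀ = P(outcome | unexposed) = 703/2801 = 0.25098
Under exogeneity and monotonicity, PN = (p₁ − p₀)/p₁.
PN = (0.6001 − 0.25098) / 0.6001 ≈ 0.5818

PN ≈ 0.582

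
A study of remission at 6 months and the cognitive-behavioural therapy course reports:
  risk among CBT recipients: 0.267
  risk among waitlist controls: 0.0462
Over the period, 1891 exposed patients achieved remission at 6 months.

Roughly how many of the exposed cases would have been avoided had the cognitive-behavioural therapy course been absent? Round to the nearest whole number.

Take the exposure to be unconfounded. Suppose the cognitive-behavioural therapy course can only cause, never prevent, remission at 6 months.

Let p₁ = 0.267, p₀ = 0.0462.
PN = (p₁ − p₀)/p₁ = (0.267 − 0.0462) / 0.267 ≈ 0.82697.
Attributable cases ≈ PN × (exposed cases) = 0.82697 × 1891 ≈ 1563.79.

about 1564 cases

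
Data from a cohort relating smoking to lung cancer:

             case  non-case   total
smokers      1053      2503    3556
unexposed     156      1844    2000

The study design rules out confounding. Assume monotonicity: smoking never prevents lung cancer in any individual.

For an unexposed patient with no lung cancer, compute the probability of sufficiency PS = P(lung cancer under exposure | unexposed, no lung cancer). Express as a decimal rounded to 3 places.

p₁ = P(outcome | exposed) = 1053/3556 = 0.29612
p₀ = P(outcome | unexposed) = 156/2000 = 0.078
Under exogeneity and monotonicity, PS = (p₁ − p₀) / (1 − p₀).
PS = (0.29612 − 0.078) / (1 − 0.078) = 0.21812 / 0.922 ≈ 0.2366

PS ≈ 0.237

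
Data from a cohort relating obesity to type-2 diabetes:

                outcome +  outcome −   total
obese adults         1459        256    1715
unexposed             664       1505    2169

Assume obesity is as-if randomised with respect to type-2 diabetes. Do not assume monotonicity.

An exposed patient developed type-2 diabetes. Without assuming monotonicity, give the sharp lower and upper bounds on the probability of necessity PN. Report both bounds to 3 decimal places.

0.640 ≤ PN ≤ 0.816

p₁ = P(outcome | exposed) = 1459/1715 = 0.85073
p₀ = P(outcome | unexposed) = 664/2169 = 0.30613
Under exogeneity alone the bounds on PN are max{0,(p₁−p₀)/p₁} ≤ PN ≤ min{1,(1−p₀)/p₁}.
  lower = (p₁ − p₀)/p₁ = 0.5446 / 0.85073 ≈ 0.6402
  upper = min{1, (1 − p₀)/p₁} = 0.69387 / 0.85073 ≈ 0.8156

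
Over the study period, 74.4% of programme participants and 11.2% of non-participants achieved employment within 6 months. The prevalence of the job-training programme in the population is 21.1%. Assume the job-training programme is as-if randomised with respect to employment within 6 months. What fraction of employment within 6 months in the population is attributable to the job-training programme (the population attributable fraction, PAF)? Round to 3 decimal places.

PAF ≈ 0.544

p₁ = 0.744, p₀ = 0.112.
Overall risk P(Y=1) = π·p₁ + (1−π)·p₀ = 0.211×0.744 + 0.789×0.112 = 0.24535.
Under exogeneity, PAF = [P(Y=1) − p₀] / P(Y=1).
PAF = (0.24535 − 0.112) / 0.24535 ≈ 0.5435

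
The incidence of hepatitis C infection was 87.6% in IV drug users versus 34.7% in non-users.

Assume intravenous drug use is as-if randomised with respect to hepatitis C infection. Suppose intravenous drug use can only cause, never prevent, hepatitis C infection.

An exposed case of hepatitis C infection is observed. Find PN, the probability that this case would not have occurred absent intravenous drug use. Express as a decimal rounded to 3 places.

p₁ = 0.876, p₀ = 0.347.
Under exogeneity and monotonicity, PN = (p₁ − p₀) / p₁.
PN = (0.876 − 0.347) / 0.876 = 0.529 / 0.876 ≈ 0.6039

PN ≈ 0.604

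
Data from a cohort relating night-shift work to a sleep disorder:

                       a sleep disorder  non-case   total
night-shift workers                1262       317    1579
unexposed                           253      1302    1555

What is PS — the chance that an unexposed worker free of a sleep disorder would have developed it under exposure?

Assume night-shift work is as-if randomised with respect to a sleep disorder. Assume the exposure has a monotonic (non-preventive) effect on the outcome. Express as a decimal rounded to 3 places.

p₁ = P(outcome | exposed) = 1262/1579 = 0.79924
p₀ = P(outcome | unexposed) = 253/1555 = 0.1627
Under exogeneity and monotonicity, PS = (p₁ − p₀)/(1 − p₀).
PS = (0.79924 − 0.1627) / 0.8373 ≈ 0.7602

PS ≈ 0.760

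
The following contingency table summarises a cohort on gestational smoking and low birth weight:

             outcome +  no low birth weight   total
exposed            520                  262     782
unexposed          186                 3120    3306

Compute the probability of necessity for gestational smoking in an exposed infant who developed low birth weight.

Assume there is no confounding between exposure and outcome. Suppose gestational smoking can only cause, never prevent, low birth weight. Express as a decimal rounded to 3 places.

p₁ = P(outcome | exposed) = 520/782 = 0.66496
p₀ = P(outcome | unexposed) = 186/3306 = 0.056261
Under exogeneity and monotonicity, PN = (p₁ − p₀)/p₁.
PN = (0.66496 − 0.056261) / 0.66496 ≈ 0.9154

PN ≈ 0.915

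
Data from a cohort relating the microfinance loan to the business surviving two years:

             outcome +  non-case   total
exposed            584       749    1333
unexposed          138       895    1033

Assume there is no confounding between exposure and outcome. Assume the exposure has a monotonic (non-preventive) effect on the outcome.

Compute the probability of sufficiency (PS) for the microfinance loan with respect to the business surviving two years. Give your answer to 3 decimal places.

p₁ = P(outcome | exposed) = 584/1333 = 0.43811
p₀ = P(outcome | unexposed) = 138/1033 = 0.13359
Under exogeneity and monotonicity, PS = (p₁ − p₀) / (1 − p₀).
PS = (0.43811 − 0.13359) / (1 − 0.13359) = 0.30452 / 0.86641 ≈ 0.3515

PS ≈ 0.351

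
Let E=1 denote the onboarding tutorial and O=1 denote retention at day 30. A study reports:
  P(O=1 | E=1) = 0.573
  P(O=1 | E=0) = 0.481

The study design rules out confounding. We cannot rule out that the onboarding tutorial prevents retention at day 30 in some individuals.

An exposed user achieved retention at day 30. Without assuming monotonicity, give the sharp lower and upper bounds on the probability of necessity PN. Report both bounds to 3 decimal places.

0.161 ≤ PN ≤ 0.906

Let p₁ = 0.573, p₀ = 0.481.
Under exogeneity alone the bounds on PN are max{0,(p₁−p₀)/p₁} ≤ PN ≤ min{1,(1−p₀)/p₁}.
  lower = (p₁ − p₀)/p₁ = 0.092 / 0.573 ≈ 0.1606
  upper = min{1, (1 − p₀)/p₁} = 0.519 / 0.573 ≈ 0.9058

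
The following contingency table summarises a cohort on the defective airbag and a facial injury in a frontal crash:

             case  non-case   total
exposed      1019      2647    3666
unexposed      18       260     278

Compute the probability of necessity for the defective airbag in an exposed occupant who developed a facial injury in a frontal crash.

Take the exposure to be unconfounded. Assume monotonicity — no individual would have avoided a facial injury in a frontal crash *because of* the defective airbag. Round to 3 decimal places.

p₁ = P(outcome | exposed) = 1019/3666 = 0.27796
p₀ = P(outcome | unexposed) = 18/278 = 0.064748
Under exogeneity and monotonicity, PN = (p₁ − p₀)/p₁.
PN = (0.27796 − 0.064748) / 0.27796 ≈ 0.7671

PN ≈ 0.767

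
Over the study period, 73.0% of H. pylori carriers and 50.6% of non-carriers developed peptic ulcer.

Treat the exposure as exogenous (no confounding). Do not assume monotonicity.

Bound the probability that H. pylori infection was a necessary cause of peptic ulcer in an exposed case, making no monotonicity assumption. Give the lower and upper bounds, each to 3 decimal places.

p₁ = 0.73, p₀ = 0.506.
Under exogeneity alone the bounds on PN are max{0,(p₁−p₀)/p₁} ≤ PN ≤ min{1,(1−p₀)/p₁}.
  lower = (p₁ − p₀)/p₁ = 0.224 / 0.73 ≈ 0.3068
  upper = min{1, (1 − p₀)/p₁} = 0.494 / 0.73 ≈ 0.6767

0.307 ≤ PN ≤ 0.677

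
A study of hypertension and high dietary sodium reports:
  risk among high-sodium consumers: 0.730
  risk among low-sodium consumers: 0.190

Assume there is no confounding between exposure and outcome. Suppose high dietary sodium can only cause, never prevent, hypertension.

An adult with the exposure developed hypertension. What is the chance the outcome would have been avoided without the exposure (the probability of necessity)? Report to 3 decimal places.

PN ≈ 0.740

Let p₁ = 0.73, p₀ = 0.19.
Under exogeneity and monotonicity, PN = (p₁ − p₀) / p₁.
PN = (0.73 − 0.19) / 0.73 = 0.54 / 0.73 ≈ 0.7397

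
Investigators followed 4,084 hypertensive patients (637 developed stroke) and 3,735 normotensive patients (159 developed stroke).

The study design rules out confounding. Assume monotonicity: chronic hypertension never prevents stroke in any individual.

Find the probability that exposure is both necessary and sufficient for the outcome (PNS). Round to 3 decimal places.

p₁ = P(outcome | exposed) = 637/4084 = 0.15597
p₀ = P(outcome | unexposed) = 159/3735 = 0.04257
Under exogeneity and monotonicity, PNS = p₁ − p₀.
PNS = 0.15597 − 0.04257 = 0.1134

PNS ≈ 0.113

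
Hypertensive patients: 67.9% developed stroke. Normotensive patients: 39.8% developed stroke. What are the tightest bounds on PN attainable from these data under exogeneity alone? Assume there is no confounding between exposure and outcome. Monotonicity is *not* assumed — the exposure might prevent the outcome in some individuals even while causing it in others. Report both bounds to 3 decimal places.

p₁ = 0.679, p₀ = 0.398.
Under exogeneity alone the bounds on PN are max{0,(p₁−p₀)/p₁} ≤ PN ≤ min{1,(1−p₀)/p₁}.
  lower = (p₁ − p₀)/p₁ = 0.281 / 0.679 ≈ 0.4138
  upper = min{1, (1 − p₀)/p₁} = 0.602 / 0.679 ≈ 0.8866

0.414 ≤ PN ≤ 0.887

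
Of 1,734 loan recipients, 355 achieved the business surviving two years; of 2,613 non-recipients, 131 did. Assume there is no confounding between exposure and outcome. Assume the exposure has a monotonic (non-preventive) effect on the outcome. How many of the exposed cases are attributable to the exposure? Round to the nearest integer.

about 268 cases

p₁ = P(outcome | exposed) = 355/1734 = 0.20473
p₀ = P(outcome | unexposed) = 131/2613 = 0.050134
PN = (p₁ − p₀)/p₁ = (0.20473 − 0.050134) / 0.20473 ≈ 0.75512.
Attributable cases ≈ PN × (exposed cases) = 0.75512 × 355 ≈ 268.07.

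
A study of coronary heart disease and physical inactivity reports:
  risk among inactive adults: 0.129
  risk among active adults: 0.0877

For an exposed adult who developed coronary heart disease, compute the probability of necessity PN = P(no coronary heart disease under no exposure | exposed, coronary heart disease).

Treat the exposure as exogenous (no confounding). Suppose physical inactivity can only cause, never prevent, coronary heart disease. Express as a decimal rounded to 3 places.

PN ≈ 0.320

Let p₁ = 0.129, p₀ = 0.0877.
Under exogeneity and monotonicity, PN = (p₁ − p₀) / p₁.
PN = (0.129 − 0.0877) / 0.129 = 0.0413 / 0.129 ≈ 0.3202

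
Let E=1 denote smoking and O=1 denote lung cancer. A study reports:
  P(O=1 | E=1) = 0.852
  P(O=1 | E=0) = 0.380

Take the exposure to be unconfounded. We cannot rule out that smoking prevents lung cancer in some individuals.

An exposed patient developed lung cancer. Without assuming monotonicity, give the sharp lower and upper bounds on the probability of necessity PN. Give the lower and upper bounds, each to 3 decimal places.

Let p₁ = 0.852, p₀ = 0.38.
Under exogeneity alone the bounds on PN are max{0,(p₁−p₀)/p₁} ≤ PN ≤ min{1,(1−p₀)/p₁}.
  lower = (p₁ − p₀)/p₁ = 0.472 / 0.852 ≈ 0.5540
  upper = min{1, (1 − p₀)/p₁} = 0.62 / 0.852 ≈ 0.7277

0.554 ≤ PN ≤ 0.728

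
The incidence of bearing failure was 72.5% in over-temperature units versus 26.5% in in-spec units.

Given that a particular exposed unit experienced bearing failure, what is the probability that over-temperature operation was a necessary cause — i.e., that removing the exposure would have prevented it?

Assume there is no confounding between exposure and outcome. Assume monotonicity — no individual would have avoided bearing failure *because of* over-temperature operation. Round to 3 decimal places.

PN ≈ 0.634

p₁ = 0.725, p₀ = 0.265.
Under exogeneity and monotonicity, PN = (p₁ − p₀) / p₁.
PN = (0.725 − 0.265) / 0.725 = 0.46 / 0.725 ≈ 0.6345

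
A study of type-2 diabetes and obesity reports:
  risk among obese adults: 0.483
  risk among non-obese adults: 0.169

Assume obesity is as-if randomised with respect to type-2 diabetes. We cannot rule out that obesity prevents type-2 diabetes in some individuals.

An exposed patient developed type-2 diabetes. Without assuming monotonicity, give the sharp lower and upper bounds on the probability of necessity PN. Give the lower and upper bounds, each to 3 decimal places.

Let p₁ = 0.483, p₀ = 0.169.
Under exogeneity alone the bounds on PN are max{0,(p₁−p₀)/p₁} ≤ PN ≤ min{1,(1−p₀)/p₁}.
  lower = (p₁ − p₀)/p₁ = 0.314 / 0.483 ≈ 0.6501
  upper = min{1, (1 − p₀)/p₁} = 0.831 / 0.483 ≈ 1.7205 → capped at 1

0.650 ≤ PN ≤ 1.000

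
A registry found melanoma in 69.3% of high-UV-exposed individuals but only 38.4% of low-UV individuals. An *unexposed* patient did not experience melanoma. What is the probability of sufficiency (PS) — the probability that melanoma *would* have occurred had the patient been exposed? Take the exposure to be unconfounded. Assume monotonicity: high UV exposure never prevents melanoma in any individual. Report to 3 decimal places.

p₁ = 0.693, p₀ = 0.384.
Under exogeneity and monotonicity, PS = (p₁ − p₀) / (1 − p₀).
PS = (0.693 − 0.384) / (1 − 0.384) = 0.309 / 0.616 ≈ 0.5016

PS ≈ 0.502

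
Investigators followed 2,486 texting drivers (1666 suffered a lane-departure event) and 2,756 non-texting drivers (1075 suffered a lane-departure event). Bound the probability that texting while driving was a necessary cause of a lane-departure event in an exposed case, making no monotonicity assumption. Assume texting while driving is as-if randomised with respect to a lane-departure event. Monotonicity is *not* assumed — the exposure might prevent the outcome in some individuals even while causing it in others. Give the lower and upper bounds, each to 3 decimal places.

0.418 ≤ PN ≤ 0.910

p₁ = P(outcome | exposed) = 1666/2486 = 0.67015
p₀ = P(outcome | unexposed) = 1075/2756 = 0.39006
Under exogeneity alone the bounds on PN are max{0,(p₁−p₀)/p₁} ≤ PN ≤ min{1,(1−p₀)/p₁}.
  lower = (p₁ − p₀)/p₁ = 0.28009 / 0.67015 ≈ 0.4180
  upper = min{1, (1 − p₀)/p₁} = 0.60994 / 0.67015 ≈ 0.9102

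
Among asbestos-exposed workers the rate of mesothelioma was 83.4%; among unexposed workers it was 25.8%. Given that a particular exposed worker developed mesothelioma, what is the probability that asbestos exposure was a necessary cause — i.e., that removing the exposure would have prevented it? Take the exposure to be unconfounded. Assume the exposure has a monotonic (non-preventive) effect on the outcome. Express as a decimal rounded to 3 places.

p₁ = 0.834, p₀ = 0.258.
Under exogeneity and monotonicity, PN = (p₁ − p₀) / p₁.
PN = (0.834 − 0.258) / 0.834 = 0.576 / 0.834 ≈ 0.6906

PN ≈ 0.691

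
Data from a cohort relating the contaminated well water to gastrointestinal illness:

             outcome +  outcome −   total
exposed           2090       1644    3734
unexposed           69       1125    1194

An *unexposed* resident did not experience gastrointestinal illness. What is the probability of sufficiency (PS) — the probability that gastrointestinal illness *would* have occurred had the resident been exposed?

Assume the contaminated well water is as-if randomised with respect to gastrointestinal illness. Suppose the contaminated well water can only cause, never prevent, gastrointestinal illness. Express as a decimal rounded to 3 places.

p₁ = P(outcome | exposed) = 2090/3734 = 0.55972
p₀ = P(outcome | unexposed) = 69/1194 = 0.057789
Under exogeneity and monotonicity, PS = (p₁ − p₀)/(1 − p₀).
PS = (0.55972 − 0.057789) / 0.94221 ≈ 0.5327

PS ≈ 0.533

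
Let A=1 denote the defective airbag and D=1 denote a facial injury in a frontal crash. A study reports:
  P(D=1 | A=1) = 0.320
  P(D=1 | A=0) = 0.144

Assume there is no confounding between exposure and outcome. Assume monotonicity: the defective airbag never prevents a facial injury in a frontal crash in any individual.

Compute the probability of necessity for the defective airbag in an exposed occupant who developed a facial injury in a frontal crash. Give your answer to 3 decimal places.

Let p₁ = 0.32, p₀ = 0.144.
Under exogeneity and monotonicity, PN = (p₁ − p₀) / p₁.
PN = (0.32 − 0.144) / 0.32 = 0.176 / 0.32 ≈ 0.5500

PN ≈ 0.550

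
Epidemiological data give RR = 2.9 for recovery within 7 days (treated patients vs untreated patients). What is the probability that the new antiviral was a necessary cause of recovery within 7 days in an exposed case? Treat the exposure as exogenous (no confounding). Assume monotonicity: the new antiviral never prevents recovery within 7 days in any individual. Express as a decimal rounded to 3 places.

PN ≈ 0.655

Under exogeneity and monotonicity, PN = (RR − 1) / RR = 1 − 1/RR.
PN = (2.9 − 1) / 2.9 = 1.9 / 2.9 ≈ 0.6552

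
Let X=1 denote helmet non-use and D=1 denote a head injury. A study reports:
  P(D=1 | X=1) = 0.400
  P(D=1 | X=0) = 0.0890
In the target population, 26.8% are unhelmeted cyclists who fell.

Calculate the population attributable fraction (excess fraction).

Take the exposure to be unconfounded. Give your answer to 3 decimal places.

PAF ≈ 0.484

Let p₁ = 0.4, p₀ = 0.089.
Overall risk P(Y=1) = π·p₁ + (1−π)·p₀ = 0.268×0.4 + 0.732×0.089 = 0.17235.
Under exogeneity, PAF = [P(Y=1) − p₀] / P(Y=1).
PAF = (0.17235 − 0.089) / 0.17235 ≈ 0.4836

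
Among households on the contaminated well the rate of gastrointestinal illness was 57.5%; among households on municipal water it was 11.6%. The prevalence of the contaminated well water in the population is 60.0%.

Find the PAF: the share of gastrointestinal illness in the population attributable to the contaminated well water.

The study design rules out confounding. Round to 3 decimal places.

p₁ = 0.575, p₀ = 0.116.
Overall risk P(Y=1) = π·p₁ + (1−π)·p₀ = 0.6×0.575 + 0.4×0.116 = 0.3914.
Under exogeneity, PAF = [P(Y=1) − p₀] / P(Y=1).
PAF = (0.3914 − 0.116) / 0.3914 ≈ 0.7036

PAF ≈ 0.704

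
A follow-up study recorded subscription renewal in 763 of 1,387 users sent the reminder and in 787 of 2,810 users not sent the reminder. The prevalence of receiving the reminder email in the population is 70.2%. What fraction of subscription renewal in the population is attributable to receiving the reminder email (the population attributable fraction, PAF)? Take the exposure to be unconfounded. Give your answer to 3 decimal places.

p₁ = P(outcome | exposed) = 763/1387 = 0.55011
p₀ = P(outcome | unexposed) = 787/2810 = 0.28007
Overall risk P(Y=1) = π·p₁ + (1−π)·p₀ = 0.702×0.55011 + 0.298×0.28007 = 0.46964.
Under exogeneity, PAF = [P(Y=1) − p₀] / P(Y=1).
PAF = (0.46964 − 0.28007) / 0.46964 ≈ 0.4036

PAF ≈ 0.404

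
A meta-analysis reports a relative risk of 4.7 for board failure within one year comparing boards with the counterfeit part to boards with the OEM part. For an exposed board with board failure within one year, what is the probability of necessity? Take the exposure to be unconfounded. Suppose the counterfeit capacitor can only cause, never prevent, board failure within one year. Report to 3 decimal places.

PN ≈ 0.787

Under exogeneity and monotonicity, PN = (RR − 1) / RR = 1 − 1/RR.
PN = (4.7 − 1) / 4.7 = 3.7 / 4.7 ≈ 0.7872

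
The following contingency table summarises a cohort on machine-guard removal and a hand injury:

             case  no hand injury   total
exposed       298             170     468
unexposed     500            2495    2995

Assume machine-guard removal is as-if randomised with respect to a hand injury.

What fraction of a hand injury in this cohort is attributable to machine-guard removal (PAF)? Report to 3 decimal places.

PAF ≈ 0.276

p₁ = P(outcome | exposed) = 298/468 = 0.63675
p₀ = P(outcome | unexposed) = 500/2995 = 0.16694
Exposure prevalence π = 468/3463 = 0.13514; overall risk P(Y=1) = 0.23044.
Under exogeneity, PAF = [P(Y=1) − p₀]/P(Y=1).
PAF = (0.23044 − 0.16694) / 0.23044 ≈ 0.2755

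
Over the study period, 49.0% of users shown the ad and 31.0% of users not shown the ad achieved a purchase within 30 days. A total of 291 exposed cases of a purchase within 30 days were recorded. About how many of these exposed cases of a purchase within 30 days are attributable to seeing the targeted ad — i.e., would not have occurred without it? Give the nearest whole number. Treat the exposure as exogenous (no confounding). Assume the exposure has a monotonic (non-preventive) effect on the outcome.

about 107 cases

p₁ = 0.49, p₀ = 0.31.
PN = (p₁ − p₀)/p₁ = (0.49 − 0.31) / 0.49 ≈ 0.36735.
Attributable cases ≈ PN × (exposed cases) = 0.36735 × 291 ≈ 106.90.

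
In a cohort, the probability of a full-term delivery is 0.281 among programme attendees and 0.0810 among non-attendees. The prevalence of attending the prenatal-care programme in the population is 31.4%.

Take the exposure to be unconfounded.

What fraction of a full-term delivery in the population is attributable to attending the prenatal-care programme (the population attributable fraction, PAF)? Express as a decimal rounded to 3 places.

PAF ≈ 0.437

Let p₁ = 0.281, p₀ = 0.081.
Overall risk P(Y=1) = π·p₁ + (1−π)·p₀ = 0.314×0.281 + 0.686×0.081 = 0.1438.
Under exogeneity, PAF = [P(Y=1) − p₀] / P(Y=1).
PAF = (0.1438 − 0.081) / 0.1438 ≈ 0.4367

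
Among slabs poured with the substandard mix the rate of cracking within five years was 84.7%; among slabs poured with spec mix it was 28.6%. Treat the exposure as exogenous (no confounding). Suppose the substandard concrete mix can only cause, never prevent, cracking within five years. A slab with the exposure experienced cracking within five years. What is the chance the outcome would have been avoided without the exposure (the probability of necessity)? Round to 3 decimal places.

PN ≈ 0.662

p₁ = 0.847, p₀ = 0.286.
Under exogeneity and monotonicity, PN = (p₁ − p₀) / p₁.
PN = (0.847 − 0.286) / 0.847 = 0.561 / 0.847 ≈ 0.6623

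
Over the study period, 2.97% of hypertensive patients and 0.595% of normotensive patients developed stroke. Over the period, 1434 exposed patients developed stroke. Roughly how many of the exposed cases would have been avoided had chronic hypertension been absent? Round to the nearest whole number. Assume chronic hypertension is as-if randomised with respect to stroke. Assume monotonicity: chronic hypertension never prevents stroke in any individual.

p₁ = 0.0297, p₀ = 0.00595.
PN = (p₁ − p₀)/p₁ = (0.0297 − 0.00595) / 0.0297 ≈ 0.79966.
Attributable cases ≈ PN × (exposed cases) = 0.79966 × 1434 ≈ 1146.72.

about 1147 cases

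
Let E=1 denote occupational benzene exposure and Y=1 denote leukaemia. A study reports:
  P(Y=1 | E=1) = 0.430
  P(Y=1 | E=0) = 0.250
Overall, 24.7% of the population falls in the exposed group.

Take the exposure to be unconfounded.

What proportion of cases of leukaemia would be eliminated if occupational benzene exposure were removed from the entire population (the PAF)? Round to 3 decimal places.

Let p₁ = 0.43, p₀ = 0.25.
Overall risk P(Y=1) = π·p₁ + (1−π)·p₀ = 0.247×0.43 + 0.753×0.25 = 0.29446.
Under exogeneity, PAF = [P(Y=1) − p₀] / P(Y=1).
PAF = (0.29446 − 0.25) / 0.29446 ≈ 0.1510

PAF ≈ 0.151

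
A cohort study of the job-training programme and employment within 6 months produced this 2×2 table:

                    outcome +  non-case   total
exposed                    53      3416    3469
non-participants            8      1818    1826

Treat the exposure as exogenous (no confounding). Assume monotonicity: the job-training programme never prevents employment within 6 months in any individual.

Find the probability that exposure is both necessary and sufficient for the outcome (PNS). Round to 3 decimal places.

PNS ≈ 0.011

p₁ = P(outcome | exposed) = 53/3469 = 0.015278
p₀ = P(outcome | unexposed) = 8/1826 = 0.0043812
Under exogeneity and monotonicity, PNS = p₁ − p₀.
PNS = 0.015278 − 0.0043812 = 0.010897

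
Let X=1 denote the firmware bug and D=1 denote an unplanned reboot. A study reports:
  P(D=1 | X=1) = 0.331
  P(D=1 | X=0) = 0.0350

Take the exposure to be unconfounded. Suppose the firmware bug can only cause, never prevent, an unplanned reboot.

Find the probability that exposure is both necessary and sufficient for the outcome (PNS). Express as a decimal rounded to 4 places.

Let p₁ = 0.331, p₀ = 0.035.
Under exogeneity and monotonicity, PNS = p₁ − p₀.
PNS = 0.331 − 0.035 = 0.296

PNS ≈ 0.2960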